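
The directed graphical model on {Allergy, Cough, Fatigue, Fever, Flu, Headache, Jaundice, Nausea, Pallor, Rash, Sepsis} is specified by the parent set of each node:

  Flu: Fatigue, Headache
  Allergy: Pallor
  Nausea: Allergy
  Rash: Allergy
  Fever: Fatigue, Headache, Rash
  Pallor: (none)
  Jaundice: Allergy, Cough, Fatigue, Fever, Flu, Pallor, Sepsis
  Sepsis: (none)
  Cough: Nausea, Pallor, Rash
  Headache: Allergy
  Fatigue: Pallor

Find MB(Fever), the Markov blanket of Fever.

By definition, MB(Fever) is built from Fever's parents, Fever's children, and the co-parents of Fever.
Fever has parents Fatigue, Headache, Rash.
Fever has child Jaundice.
For each child, the remaining parents (spouses of Fever):
  parents(Jaundice) \ {Fever} = {Allergy, Cough, Fatigue, Flu, Pallor, Sepsis}.
So the Markov blanket of Fever is {Allergy, Cough, Fatigue, Flu, Headache, Jaundice, Pallor, Rash, Sepsis}.

{Allergy, Cough, Fatigue, Flu, Headache, Jaundice, Pallor, Rash, Sepsis}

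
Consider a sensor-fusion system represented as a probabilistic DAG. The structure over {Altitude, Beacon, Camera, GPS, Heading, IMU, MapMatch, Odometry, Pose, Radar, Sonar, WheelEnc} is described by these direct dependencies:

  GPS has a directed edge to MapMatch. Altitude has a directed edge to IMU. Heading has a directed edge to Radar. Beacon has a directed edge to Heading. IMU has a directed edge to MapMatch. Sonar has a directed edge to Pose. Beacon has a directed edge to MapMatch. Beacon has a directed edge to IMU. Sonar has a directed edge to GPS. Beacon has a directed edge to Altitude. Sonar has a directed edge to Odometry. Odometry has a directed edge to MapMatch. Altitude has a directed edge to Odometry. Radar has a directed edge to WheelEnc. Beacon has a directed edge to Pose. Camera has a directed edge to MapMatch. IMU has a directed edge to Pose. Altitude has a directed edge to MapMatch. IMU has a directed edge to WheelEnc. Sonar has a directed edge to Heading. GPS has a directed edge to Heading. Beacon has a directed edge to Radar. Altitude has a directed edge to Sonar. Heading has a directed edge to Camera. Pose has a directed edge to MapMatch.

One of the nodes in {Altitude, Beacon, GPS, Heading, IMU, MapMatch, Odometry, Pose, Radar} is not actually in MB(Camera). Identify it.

Radar

Camera's parents: Heading.
Children of Camera: MapMatch.
For each child, the remaining parents (spouses of Camera):
  MapMatch: Altitude, Beacon, GPS, IMU, Odometry, Pose
MB(Camera) = {Altitude, Beacon, GPS, Heading, IMU, MapMatch, Odometry, Pose}.
Radar is neither a parent, child, nor co-parent of Camera, so it does not belong.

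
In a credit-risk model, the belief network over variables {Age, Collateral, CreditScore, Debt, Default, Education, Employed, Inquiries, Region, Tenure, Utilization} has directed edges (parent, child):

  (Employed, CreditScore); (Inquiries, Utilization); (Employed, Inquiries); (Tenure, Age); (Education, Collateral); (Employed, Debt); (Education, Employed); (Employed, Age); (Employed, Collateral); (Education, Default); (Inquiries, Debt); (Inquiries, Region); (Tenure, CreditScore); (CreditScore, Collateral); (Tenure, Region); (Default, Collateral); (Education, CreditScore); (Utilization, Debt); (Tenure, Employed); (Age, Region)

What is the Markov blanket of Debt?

A node's Markov blanket = Pa ∪ Ch ∪ (parents of Ch other than the node itself).
Pa(Debt) = {Employed, Inquiries, Utilization}.
Debt has no children.
With no children, Debt has no spouses; the co-parent set is empty.
MB(Debt) = {Employed, Inquiries, Utilization}.

{Employed, Inquiries, Utilization}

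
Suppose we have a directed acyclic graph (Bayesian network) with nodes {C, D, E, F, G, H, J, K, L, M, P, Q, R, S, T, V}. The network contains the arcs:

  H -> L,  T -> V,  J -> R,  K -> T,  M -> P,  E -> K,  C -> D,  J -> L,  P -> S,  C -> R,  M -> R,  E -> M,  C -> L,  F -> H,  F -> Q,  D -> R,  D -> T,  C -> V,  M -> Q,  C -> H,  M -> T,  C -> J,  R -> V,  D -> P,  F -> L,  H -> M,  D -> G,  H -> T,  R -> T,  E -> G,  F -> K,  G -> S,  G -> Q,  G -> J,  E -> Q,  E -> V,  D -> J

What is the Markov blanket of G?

By definition, MB(G) is built from G's parents, G's children, and the co-parents of G.
G's parents: D, E.
Ch(G) = {J, Q, S}.
Parents of each child, excluding G:
  parents(J) \ {G} = {C, D}.
  parents(Q) \ {G} = {E, F, M}.
  parents(S) \ {G} = {P}.
Union: {D, E} ∪ {J, Q, S} ∪ {C, D, E, F, M, P} = {C, D, E, F, J, M, P, Q, S}.

{C, D, E, F, J, M, P, Q, S}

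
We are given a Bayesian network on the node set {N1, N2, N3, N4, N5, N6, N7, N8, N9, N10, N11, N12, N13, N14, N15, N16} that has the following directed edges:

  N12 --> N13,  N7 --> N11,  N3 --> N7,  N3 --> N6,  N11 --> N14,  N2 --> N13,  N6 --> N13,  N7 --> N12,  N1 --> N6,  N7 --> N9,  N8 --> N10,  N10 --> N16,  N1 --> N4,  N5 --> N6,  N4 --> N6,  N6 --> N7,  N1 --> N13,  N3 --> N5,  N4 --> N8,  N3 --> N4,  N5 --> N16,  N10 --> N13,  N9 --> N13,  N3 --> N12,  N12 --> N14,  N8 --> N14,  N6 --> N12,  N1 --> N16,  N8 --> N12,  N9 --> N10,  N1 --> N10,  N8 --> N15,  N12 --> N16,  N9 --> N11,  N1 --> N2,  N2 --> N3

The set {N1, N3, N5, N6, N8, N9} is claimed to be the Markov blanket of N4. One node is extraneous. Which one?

N9

N4 has parents N1, N3.
N4's children: N6, N8.
For each child, the remaining parents (spouses of N4):
  N6's other parents are N1, N3, N5.
  N8 has no other parent.
MB(N4) = {N1, N3, N5, N6, N8}.
N9 is neither a parent, child, nor co-parent of N4, so it does not belong.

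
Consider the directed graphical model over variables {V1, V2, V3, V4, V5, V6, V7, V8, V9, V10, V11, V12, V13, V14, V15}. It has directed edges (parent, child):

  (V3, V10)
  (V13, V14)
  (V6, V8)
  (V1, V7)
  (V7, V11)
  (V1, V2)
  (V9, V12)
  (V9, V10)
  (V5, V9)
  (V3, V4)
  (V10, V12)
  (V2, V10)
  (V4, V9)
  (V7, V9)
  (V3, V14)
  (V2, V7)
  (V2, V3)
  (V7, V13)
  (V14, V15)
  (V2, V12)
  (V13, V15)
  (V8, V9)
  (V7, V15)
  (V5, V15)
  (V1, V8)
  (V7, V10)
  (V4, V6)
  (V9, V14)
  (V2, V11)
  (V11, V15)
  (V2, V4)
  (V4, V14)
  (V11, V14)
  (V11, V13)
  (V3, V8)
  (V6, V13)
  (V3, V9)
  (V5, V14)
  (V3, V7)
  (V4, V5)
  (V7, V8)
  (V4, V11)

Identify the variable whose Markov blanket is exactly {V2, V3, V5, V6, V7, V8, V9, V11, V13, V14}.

V4

The target node must have every member of {V2, V3, V5, V6, V7, V8, V9, V11, V13, V14} as a parent, child, or co-parent, and no others.
Parents of V4: V2, V3; children: V5, V6, V9, V11, V14; co-parents: V2, V3, V5, V7, V8, V9, V11, V13.
These exactly cover the given set, so the node is V4.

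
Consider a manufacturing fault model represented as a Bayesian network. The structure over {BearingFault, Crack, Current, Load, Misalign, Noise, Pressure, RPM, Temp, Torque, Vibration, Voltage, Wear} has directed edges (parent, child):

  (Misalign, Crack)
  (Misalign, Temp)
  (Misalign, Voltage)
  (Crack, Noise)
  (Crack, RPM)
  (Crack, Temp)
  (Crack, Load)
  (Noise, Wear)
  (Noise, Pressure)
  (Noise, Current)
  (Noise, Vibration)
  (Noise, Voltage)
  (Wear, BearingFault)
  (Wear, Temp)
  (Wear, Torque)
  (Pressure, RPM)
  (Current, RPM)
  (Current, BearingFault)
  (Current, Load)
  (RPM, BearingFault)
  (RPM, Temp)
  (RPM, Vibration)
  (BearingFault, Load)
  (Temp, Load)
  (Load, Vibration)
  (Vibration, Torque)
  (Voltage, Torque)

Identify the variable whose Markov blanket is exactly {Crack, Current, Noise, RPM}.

The target node must have every member of {Crack, Current, Noise, RPM} as a parent, child, or co-parent, and no others.
Parents of Pressure: Noise; children: RPM; co-parents: Crack, Current.
These exactly cover the given set, so the node is Pressure.

Pressure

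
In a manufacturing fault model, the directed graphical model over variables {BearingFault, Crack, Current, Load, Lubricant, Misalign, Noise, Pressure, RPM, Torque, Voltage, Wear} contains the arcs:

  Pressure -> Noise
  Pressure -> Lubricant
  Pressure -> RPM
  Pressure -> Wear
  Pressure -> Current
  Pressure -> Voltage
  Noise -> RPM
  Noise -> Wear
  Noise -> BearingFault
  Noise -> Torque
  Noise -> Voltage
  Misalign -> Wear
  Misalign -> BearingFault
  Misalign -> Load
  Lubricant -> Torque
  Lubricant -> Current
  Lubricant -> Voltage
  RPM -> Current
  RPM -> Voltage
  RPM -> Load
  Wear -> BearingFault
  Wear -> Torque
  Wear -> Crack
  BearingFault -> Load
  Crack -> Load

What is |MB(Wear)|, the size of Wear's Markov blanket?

Pa(Wear) = {Misalign, Noise, Pressure}.
Wear has children BearingFault, Crack, Torque.
Parents of each child, excluding Wear:
  BearingFault: Misalign, Noise
  Torque: Lubricant, Noise
  Crack: —
MB(Wear) = {BearingFault, Crack, Lubricant, Misalign, Noise, Pressure, Torque}, which has 7 nodes.

7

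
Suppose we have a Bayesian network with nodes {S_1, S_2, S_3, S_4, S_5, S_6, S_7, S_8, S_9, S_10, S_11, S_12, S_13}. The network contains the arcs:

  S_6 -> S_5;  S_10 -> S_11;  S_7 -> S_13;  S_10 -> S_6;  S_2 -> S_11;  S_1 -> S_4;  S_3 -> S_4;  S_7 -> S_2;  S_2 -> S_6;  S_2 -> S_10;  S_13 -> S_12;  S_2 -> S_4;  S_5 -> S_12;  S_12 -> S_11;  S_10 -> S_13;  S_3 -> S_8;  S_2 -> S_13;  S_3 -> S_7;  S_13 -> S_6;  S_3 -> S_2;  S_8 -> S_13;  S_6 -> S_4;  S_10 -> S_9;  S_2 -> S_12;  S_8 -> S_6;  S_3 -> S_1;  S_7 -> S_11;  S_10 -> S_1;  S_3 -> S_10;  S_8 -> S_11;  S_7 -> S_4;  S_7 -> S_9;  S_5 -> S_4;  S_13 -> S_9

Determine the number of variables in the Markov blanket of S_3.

8

By definition, MB(S_3) is built from S_3's parents, S_3's children, and the co-parents of S_3.
S_3 has no parents.
S_3's children: S_1, S_2, S_4, S_7, S_8, S_10.
For each child, the remaining parents (spouses of S_3):
  S_7: —
  S_8: —
  S_2: S_7
  S_10: S_2
  S_1: S_10
  S_4: S_1, S_2, S_5, S_6, S_7
MB(S_3) = {S_1, S_2, S_4, S_5, S_6, S_7, S_8, S_10}, which has 8 nodes.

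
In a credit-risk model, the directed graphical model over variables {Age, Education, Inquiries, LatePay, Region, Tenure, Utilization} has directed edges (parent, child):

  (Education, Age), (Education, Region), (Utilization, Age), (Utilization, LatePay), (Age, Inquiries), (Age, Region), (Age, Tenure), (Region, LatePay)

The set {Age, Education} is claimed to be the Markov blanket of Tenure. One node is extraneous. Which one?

A node's Markov blanket = Pa ∪ Ch ∪ (parents of Ch other than the node itself).
Pa(Tenure) = {Age}.
Ch(Tenure) = {}.
Tenure has no children, so there are no co-parents.
MB(Tenure) = {Age}.
Education is neither a parent, child, nor co-parent of Tenure, so it does not belong.

Education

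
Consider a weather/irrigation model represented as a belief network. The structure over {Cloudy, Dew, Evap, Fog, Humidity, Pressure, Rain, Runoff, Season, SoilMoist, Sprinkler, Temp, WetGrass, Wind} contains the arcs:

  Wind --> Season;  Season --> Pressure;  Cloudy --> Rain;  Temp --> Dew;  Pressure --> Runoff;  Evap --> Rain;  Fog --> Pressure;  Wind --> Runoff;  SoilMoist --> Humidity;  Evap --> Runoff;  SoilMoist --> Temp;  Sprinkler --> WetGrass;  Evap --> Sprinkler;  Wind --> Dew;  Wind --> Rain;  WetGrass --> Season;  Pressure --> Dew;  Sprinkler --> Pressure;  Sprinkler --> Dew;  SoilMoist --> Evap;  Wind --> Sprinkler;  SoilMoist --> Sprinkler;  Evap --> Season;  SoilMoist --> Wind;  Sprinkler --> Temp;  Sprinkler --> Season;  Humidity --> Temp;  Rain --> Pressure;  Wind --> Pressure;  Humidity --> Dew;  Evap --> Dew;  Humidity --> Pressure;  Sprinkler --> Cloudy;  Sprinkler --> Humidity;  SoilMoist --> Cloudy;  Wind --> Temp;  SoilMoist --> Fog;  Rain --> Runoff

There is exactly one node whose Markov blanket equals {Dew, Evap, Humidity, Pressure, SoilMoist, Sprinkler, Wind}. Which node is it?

Temp

The target node must have every member of {Dew, Evap, Humidity, Pressure, SoilMoist, Sprinkler, Wind} as a parent, child, or co-parent, and no others.
Parents of Temp: Humidity, SoilMoist, Sprinkler, Wind; children: Dew; co-parents: Evap, Humidity, Pressure, Sprinkler, Wind.
These exactly cover the given set, so the node is Temp.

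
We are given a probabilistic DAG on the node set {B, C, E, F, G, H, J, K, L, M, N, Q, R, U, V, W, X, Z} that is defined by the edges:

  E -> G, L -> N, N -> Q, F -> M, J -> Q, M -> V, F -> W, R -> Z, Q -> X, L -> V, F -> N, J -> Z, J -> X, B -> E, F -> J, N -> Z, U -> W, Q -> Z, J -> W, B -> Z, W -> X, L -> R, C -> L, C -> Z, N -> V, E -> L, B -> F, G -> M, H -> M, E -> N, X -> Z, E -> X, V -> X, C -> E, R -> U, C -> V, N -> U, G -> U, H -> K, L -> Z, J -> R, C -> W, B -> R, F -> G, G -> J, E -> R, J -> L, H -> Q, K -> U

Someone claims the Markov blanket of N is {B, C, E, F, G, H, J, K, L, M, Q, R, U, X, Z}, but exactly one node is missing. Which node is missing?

N has parents E, F, L.
Children of N: Q, U, V, Z.
For each child, the remaining parents (spouses of N):
  Q's other parents are H, J.
  parents(U) \ {N} = {G, K, R}.
  V's other parents are C, L, M.
  Z's other parents are B, C, J, L, Q, R, X.
MB(N) = {B, C, E, F, G, H, J, K, L, M, Q, R, U, V, X, Z}.
Comparing with the claimed set, V is missing.

V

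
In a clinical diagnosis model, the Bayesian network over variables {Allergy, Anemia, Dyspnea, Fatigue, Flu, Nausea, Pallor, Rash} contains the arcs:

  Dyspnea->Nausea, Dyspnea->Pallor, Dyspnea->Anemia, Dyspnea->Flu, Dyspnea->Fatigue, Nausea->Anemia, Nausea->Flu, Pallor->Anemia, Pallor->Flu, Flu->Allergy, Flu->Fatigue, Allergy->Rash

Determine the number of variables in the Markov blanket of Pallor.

A node's Markov blanket = Pa ∪ Ch ∪ (parents of Ch other than the node itself).
Children of Pallor: Anemia, Flu.
Pa(Pallor) = {Dyspnea}.
For each child, the remaining parents (spouses of Pallor):
  Anemia's other parents are Dyspnea, Nausea.
  Flu also has parents Dyspnea, Nausea.
MB(Pallor) = {Anemia, Dyspnea, Flu, Nausea}, which has 4 nodes.

4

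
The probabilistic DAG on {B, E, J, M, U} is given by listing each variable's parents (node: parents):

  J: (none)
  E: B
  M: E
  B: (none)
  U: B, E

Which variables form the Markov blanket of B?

B's children: E, U.
B has no parents.
Co-parents of B (other parents of its children):
  E: no additional parents.
  U's other parent is E.
Taking the union gives {E, U}.

{E, U}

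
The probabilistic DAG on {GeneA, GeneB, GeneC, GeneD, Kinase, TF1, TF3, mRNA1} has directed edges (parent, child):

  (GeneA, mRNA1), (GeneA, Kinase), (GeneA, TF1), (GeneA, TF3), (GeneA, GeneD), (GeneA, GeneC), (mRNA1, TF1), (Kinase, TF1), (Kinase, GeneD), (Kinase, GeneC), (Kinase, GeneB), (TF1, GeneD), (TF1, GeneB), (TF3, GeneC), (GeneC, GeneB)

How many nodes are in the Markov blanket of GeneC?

Children of GeneC: GeneB.
Pa(GeneC) = {GeneA, Kinase, TF3}.
Other parents of GeneC's children:
  GeneB: Kinase, TF1
MB(GeneC) = {GeneA, GeneB, Kinase, TF1, TF3}, which has 5 nodes.

5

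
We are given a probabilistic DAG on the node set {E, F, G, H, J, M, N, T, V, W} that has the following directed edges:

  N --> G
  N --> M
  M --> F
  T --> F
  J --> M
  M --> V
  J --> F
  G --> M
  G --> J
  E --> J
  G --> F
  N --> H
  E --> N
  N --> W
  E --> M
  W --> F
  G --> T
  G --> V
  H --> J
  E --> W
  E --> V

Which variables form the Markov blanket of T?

Recall MB(v) = parents ∪ children ∪ spouses, where spouses are the other parents of v's children.
T's children: F.
Parents of T: G.
Other parents of T's children:
  F: G, J, M, W
Union: {G} ∪ {F} ∪ {G, J, M, W} = {F, G, J, M, W}.

{F, G, J, M, W}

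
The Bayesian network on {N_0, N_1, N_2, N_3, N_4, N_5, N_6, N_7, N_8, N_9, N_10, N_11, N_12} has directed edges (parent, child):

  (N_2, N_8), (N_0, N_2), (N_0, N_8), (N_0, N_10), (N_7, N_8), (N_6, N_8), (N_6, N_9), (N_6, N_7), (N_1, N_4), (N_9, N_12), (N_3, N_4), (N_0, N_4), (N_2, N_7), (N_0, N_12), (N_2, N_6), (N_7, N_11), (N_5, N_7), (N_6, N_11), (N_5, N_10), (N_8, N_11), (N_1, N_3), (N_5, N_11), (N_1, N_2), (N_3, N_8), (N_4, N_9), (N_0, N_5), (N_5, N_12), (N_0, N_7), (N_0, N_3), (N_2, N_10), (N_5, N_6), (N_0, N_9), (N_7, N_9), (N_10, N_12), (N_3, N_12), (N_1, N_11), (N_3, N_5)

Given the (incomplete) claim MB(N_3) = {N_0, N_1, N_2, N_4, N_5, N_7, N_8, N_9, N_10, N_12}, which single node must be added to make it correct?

A node's Markov blanket = Pa ∪ Ch ∪ (parents of Ch other than the node itself).
N_3 has parents N_0, N_1.
Children of N_3: N_4, N_5, N_8, N_12.
Parents of each child, excluding N_3:
  N_4: N_0, N_1
  N_5: N_0
  N_8: N_0, N_2, N_6, N_7
  N_12: N_0, N_5, N_9, N_10
MB(N_3) = {N_0, N_1, N_2, N_4, N_5, N_6, N_7, N_8, N_9, N_10, N_12}.
Comparing with the claimed set, N_6 is missing.

N_6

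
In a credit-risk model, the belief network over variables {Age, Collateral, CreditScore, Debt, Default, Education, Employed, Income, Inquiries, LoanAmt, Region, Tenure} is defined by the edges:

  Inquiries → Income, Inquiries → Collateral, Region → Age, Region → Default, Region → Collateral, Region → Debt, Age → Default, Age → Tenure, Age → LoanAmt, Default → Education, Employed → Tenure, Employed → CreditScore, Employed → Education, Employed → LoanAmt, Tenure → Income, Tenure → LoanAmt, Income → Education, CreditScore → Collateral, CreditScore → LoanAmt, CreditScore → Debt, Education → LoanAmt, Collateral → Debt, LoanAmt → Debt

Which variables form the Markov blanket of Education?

Education has parents Default, Employed, Income.
Children of Education: LoanAmt.
For each child, the remaining parents (spouses of Education):
  LoanAmt's other parents are Age, CreditScore, Employed, Tenure.
Union: {Default, Employed, Income} ∪ {LoanAmt} ∪ {Age, CreditScore, Employed, Tenure} = {Age, CreditScore, Default, Employed, Income, LoanAmt, Tenure}.

{Age, CreditScore, Default, Employed, Income, LoanAmt, Tenure}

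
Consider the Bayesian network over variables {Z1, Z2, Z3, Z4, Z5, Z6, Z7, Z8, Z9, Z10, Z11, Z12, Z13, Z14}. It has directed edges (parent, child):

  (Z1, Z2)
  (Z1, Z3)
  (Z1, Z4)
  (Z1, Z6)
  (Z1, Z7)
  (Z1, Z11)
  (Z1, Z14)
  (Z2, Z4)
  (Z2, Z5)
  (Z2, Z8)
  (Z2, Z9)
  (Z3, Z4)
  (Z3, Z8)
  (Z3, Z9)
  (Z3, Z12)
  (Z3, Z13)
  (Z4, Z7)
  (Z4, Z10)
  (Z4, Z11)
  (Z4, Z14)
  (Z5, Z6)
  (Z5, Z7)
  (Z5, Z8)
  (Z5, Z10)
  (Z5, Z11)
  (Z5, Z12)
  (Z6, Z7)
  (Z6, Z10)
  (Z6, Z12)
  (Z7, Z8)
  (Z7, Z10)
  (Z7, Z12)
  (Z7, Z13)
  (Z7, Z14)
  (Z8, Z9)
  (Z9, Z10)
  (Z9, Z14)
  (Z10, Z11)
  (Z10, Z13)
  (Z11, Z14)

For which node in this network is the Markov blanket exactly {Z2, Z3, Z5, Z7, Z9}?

Z8

The target node must have every member of {Z2, Z3, Z5, Z7, Z9} as a parent, child, or co-parent, and no others.
Parents of Z8: Z2, Z3, Z5, Z7; children: Z9; co-parents: Z2, Z3.
These exactly cover the given set, so the node is Z8.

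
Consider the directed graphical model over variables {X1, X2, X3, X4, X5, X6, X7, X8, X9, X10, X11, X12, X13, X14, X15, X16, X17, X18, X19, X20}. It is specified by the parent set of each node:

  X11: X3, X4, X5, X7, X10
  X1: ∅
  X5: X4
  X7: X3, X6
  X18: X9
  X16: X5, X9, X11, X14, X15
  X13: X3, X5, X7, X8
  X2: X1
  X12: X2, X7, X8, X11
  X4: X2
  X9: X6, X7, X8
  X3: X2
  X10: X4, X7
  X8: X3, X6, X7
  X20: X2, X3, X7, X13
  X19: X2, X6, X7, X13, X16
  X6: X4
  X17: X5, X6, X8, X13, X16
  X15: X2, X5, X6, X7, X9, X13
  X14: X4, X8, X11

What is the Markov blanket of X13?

{X2, X3, X5, X6, X7, X8, X9, X15, X16, X17, X19, X20}

Pa(X13) = {X3, X5, X7, X8}.
Children of X13: X15, X17, X19, X20.
Parents of each child, excluding X13:
  X15: X2, X5, X6, X7, X9
  X17: X5, X6, X8, X16
  X19: X2, X6, X7, X16
  X20: X2, X3, X7
MB(X13) = {X2, X3, X5, X6, X7, X8, X9, X15, X16, X17, X19, X20}.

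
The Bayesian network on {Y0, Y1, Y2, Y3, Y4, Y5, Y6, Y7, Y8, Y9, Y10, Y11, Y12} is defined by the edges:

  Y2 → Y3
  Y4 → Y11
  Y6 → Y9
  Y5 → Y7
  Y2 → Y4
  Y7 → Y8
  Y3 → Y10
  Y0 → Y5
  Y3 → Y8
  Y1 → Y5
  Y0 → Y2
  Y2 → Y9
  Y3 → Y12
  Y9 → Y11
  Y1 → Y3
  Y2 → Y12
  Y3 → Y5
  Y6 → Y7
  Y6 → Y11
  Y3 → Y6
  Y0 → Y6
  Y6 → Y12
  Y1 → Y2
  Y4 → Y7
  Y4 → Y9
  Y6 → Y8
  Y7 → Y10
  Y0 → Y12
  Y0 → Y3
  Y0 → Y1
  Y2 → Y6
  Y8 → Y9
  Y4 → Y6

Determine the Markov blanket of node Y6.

{Y0, Y2, Y3, Y4, Y5, Y7, Y8, Y9, Y11, Y12}

Pa(Y6) = {Y0, Y2, Y3, Y4}.
Y6's children: Y7, Y8, Y9, Y11, Y12.
Co-parents of Y6 (other parents of its children):
  Y7: Y4, Y5
  Y8: Y3, Y7
  Y9: Y2, Y4, Y8
  Y11: Y4, Y9
  Y12: Y0, Y2, Y3
MB(Y6) = {Y0, Y2, Y3, Y4, Y5, Y7, Y8, Y9, Y11, Y12}.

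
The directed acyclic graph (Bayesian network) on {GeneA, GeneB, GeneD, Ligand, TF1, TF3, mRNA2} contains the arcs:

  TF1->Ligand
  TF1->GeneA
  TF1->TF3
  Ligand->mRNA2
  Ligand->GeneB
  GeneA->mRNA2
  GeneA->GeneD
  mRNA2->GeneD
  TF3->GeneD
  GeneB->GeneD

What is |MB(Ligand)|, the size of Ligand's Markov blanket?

Ligand has parent TF1.
Ligand's children: GeneB, mRNA2.
Parents of each child, excluding Ligand:
  mRNA2's other parent is GeneA.
  GeneB: no additional parents.
MB(Ligand) = {GeneA, GeneB, TF1, mRNA2}, which has 4 nodes.

4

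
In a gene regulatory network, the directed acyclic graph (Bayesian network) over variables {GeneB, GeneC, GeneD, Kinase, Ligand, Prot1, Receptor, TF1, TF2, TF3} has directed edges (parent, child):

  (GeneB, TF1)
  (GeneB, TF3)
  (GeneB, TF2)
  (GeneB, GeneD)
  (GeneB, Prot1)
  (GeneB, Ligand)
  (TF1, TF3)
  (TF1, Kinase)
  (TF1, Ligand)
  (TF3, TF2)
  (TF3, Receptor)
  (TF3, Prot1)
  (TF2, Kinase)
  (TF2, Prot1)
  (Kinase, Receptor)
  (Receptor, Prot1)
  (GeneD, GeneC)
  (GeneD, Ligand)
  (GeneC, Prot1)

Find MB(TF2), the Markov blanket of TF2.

{GeneB, GeneC, Kinase, Prot1, Receptor, TF1, TF3}

Recall MB(v) = parents ∪ children ∪ spouses, where spouses are the other parents of v's children.
Ch(TF2) = {Kinase, Prot1}.
Pa(TF2) = {GeneB, TF3}.
Co-parents of TF2 (other parents of its children):
  Kinase: TF1
  Prot1: GeneB, GeneC, Receptor, TF3
So the Markov blanket of TF2 is {GeneB, GeneC, Kinase, Prot1, Receptor, TF1, TF3}.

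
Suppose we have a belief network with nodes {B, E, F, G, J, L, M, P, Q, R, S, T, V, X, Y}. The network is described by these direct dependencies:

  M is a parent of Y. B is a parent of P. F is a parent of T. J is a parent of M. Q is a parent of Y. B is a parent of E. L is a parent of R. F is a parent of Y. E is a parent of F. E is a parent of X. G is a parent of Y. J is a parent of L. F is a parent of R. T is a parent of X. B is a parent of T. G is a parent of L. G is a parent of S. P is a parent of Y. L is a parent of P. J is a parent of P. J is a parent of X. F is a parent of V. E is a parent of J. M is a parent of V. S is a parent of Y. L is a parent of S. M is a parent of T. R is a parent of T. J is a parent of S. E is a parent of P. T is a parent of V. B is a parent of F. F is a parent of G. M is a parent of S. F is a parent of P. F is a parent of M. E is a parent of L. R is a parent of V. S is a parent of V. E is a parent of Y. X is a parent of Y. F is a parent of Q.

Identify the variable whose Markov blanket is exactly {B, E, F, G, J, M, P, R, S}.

L

The target node must have every member of {B, E, F, G, J, M, P, R, S} as a parent, child, or co-parent, and no others.
Parents of L: E, G, J; children: P, R, S; co-parents: B, E, F, G, J, M.
These exactly cover the given set, so the node is L.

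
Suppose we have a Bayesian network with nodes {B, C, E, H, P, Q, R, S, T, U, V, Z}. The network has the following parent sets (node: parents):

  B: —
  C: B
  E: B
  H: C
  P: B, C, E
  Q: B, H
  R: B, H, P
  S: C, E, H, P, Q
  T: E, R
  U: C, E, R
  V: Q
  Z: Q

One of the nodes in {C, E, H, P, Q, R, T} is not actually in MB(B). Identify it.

T

A node's Markov blanket = Pa ∪ Ch ∪ (parents of Ch other than the node itself).
B's parents: none.
Children of B: C, E, P, Q, R.
For each child, the remaining parents (spouses of B):
  C: —
  E: —
  P: C, E
  Q: H
  R: H, P
MB(B) = {C, E, H, P, Q, R}.
T is neither a parent, child, nor co-parent of B, so it does not belong.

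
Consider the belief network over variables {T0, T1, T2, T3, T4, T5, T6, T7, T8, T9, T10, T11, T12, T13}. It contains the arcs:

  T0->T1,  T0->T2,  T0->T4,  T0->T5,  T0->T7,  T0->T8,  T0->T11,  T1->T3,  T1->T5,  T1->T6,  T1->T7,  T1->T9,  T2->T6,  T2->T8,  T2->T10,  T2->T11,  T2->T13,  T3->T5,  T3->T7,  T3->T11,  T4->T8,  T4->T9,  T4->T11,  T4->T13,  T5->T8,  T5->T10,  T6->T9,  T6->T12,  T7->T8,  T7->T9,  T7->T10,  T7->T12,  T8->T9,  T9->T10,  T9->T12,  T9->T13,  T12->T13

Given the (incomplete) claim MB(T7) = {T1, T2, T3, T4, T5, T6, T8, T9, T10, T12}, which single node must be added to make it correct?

Children of T7: T8, T9, T10, T12.
T7's parents: T0, T1, T3.
Parents of each child, excluding T7:
  T8's other parents are T0, T2, T4, T5.
  T9's other parents are T1, T4, T6, T8.
  T10 also has parents T2, T5, T9.
  parents(T12) \ {T7} = {T6, T9}.
MB(T7) = {T0, T1, T2, T3, T4, T5, T6, T8, T9, T10, T12}.
Comparing with the claimed set, T0 is missing.

T0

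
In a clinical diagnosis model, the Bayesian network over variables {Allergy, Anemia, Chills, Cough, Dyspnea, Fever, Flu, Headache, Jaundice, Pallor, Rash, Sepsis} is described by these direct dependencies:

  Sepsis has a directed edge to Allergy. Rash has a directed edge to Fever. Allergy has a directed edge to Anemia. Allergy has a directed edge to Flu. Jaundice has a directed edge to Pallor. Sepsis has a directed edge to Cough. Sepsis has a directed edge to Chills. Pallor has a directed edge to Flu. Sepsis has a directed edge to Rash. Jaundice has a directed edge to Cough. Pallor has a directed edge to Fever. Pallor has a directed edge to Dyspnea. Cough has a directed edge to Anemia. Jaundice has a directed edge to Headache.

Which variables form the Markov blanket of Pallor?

The Markov blanket of a node is its parents, its children, and the other parents of its children.
Pallor has children Dyspnea, Fever, Flu.
Parents of Pallor: Jaundice.
Other parents of Pallor's children:
  Dyspnea: no additional parents.
  parents(Fever) \ {Pallor} = {Rash}.
  parents(Flu) \ {Pallor} = {Allergy}.
Union: {Jaundice} ∪ {Dyspnea, Fever, Flu} ∪ {Allergy, Rash} = {Allergy, Dyspnea, Fever, Flu, Jaundice, Rash}.

{Allergy, Dyspnea, Fever, Flu, Jaundice, Rash}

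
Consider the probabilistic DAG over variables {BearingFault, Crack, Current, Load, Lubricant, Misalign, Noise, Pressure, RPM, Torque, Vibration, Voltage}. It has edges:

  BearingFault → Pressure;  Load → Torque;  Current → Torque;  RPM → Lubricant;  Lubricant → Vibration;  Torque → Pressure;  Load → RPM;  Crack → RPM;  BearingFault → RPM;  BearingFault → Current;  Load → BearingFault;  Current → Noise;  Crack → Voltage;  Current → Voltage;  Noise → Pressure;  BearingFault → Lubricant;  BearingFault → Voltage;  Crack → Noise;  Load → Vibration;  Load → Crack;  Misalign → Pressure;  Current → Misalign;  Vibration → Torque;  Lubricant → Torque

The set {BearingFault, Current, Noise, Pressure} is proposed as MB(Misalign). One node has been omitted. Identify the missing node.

Torque

The Markov blanket of a node is its parents, its children, and the other parents of its children.
Parents of Misalign: Current.
Ch(Misalign) = {Pressure}.
Other parents of Misalign's children:
  Pressure's other parents are BearingFault, Noise, Torque.
MB(Misalign) = {BearingFault, Current, Noise, Pressure, Torque}.
Comparing with the claimed set, Torque is missing.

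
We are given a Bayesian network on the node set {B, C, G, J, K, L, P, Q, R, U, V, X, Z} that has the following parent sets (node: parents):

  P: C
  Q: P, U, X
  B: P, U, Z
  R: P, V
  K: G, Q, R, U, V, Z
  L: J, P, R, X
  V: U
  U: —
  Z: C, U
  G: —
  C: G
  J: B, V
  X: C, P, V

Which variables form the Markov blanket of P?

{B, C, J, L, Q, R, U, V, X, Z}

Recall MB(v) = parents ∪ children ∪ spouses, where spouses are the other parents of v's children.
Ch(P) = {B, L, Q, R, X}.
Pa(P) = {C}.
For each child, the remaining parents (spouses of P):
  X: C, V
  B: U, Z
  Q: U, X
  R: V
  L: J, R, X
MB(P) = {B, C, J, L, Q, R, U, V, X, Z}.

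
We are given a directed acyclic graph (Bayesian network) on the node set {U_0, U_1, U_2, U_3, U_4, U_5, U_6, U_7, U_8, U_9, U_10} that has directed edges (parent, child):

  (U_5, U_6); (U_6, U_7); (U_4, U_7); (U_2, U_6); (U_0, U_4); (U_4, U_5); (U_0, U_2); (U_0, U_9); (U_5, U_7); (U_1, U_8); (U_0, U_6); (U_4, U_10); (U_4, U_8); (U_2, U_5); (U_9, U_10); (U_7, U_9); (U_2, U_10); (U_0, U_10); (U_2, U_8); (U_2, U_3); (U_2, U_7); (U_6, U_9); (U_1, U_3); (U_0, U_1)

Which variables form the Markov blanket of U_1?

{U_0, U_2, U_3, U_4, U_8}

Recall MB(v) = parents ∪ children ∪ spouses, where spouses are the other parents of v's children.
U_1's parents: U_0.
U_1 has children U_3, U_8.
For each child, the remaining parents (spouses of U_1):
  U_3: U_2
  U_8: U_2, U_4
Taking the union gives {U_0, U_2, U_3, U_4, U_8}.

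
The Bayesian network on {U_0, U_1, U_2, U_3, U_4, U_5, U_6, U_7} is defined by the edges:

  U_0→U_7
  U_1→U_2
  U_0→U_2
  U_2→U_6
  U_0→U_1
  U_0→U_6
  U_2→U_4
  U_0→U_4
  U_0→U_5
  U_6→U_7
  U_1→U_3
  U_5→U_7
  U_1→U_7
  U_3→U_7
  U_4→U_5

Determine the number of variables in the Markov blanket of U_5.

6

Pa(U_5) = {U_0, U_4}.
Children of U_5: U_7.
Parents of each child, excluding U_5:
  U_7's other parents are U_0, U_1, U_3, U_6.
MB(U_5) = {U_0, U_1, U_3, U_4, U_6, U_7}, which has 6 nodes.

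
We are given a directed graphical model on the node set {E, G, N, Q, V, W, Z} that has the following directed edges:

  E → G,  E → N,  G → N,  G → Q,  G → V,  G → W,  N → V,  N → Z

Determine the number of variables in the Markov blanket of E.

A node's Markov blanket = Pa ∪ Ch ∪ (parents of Ch other than the node itself).
Children of E: G, N.
E's parents: none.
Co-parents of E (other parents of its children):
  G: —
  N: G
MB(E) = {G, N}, which has 2 nodes.

2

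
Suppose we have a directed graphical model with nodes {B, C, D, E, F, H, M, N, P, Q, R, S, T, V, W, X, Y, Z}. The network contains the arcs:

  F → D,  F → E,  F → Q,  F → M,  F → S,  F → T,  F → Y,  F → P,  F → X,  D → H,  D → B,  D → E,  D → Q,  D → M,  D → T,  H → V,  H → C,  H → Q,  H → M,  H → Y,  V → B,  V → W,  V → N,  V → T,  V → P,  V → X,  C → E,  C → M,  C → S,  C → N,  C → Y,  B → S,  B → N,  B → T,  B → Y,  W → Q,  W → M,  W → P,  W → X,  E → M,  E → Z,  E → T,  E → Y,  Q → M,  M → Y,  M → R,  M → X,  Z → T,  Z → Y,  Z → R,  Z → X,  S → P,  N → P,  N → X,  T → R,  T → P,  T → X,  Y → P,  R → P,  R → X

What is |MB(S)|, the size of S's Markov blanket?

The Markov blanket of a node is its parents, its children, and the other parents of its children.
S has child P.
Parents of S: B, C, F.
For each child, the remaining parents (spouses of S):
  P: F, N, R, T, V, W, Y
MB(S) = {B, C, F, N, P, R, T, V, W, Y}, which has 10 nodes.

10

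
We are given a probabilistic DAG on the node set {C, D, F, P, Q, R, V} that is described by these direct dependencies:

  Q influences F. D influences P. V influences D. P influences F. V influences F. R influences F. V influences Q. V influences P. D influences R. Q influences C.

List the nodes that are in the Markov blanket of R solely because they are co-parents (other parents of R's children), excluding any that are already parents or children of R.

{P, Q, V}

Children of R: F.
  F's other parents are P, Q, V.
Excluding nodes already adjacent to R (D, F), the co-parent-only contribution is {P, Q, V}.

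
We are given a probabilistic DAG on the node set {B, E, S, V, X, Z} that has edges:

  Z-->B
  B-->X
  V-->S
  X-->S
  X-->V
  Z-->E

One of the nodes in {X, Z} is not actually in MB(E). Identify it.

X

A node's Markov blanket = Pa ∪ Ch ∪ (parents of Ch other than the node itself).
Ch(E) = {}.
E's parents: Z.
E has no children, so there are no co-parents.
MB(E) = {Z}.
X is neither a parent, child, nor co-parent of E, so it does not belong.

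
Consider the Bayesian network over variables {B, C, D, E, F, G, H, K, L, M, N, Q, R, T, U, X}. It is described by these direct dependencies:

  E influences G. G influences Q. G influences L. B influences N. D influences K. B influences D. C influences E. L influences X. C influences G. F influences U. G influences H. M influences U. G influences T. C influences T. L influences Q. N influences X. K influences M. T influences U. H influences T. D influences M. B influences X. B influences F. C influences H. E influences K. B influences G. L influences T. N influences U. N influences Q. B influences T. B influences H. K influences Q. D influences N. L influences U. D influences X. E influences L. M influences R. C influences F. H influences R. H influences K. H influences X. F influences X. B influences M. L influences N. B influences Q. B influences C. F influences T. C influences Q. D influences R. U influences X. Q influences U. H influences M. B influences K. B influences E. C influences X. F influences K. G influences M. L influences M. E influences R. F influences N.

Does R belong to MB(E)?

R is a child of E.
So R ∈ MB(E).

Yes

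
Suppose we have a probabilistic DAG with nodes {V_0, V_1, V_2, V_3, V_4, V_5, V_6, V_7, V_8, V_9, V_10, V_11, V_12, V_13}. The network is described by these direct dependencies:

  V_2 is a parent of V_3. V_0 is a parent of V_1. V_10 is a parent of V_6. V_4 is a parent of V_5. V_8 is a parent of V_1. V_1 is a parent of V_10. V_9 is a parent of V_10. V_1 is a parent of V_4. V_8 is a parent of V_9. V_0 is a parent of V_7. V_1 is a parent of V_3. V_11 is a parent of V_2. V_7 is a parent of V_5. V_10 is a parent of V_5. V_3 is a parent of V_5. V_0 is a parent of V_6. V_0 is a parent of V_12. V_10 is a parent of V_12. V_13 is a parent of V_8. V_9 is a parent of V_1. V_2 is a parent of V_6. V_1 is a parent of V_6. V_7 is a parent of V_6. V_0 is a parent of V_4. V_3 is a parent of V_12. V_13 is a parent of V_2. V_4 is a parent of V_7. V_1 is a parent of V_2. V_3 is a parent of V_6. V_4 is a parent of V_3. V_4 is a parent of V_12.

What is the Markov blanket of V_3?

{V_0, V_1, V_2, V_4, V_5, V_6, V_7, V_10, V_12}

Recall MB(v) = parents ∪ children ∪ spouses, where spouses are the other parents of v's children.
Pa(V_3) = {V_1, V_2, V_4}.
V_3's children: V_5, V_6, V_12.
Co-parents of V_3 (other parents of its children):
  parents(V_5) \ {V_3} = {V_4, V_7, V_10}.
  parents(V_12) \ {V_3} = {V_0, V_4, V_10}.
  V_6 also has parents V_0, V_1, V_2, V_7, V_10.
So the Markov blanket of V_3 is {V_0, V_1, V_2, V_4, V_5, V_6, V_7, V_10, V_12}.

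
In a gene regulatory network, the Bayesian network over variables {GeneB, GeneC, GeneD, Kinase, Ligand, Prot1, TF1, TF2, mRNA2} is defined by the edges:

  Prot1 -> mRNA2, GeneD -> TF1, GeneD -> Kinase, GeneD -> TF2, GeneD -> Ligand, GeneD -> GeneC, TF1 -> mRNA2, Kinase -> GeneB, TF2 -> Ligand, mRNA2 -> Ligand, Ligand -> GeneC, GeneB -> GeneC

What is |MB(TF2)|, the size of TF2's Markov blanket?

Recall MB(v) = parents ∪ children ∪ spouses, where spouses are the other parents of v's children.
Parents of TF2: GeneD.
Children of TF2: Ligand.
For each child, the remaining parents (spouses of TF2):
  Ligand's other parents are GeneD, mRNA2.
MB(TF2) = {GeneD, Ligand, mRNA2}, which has 3 nodes.

3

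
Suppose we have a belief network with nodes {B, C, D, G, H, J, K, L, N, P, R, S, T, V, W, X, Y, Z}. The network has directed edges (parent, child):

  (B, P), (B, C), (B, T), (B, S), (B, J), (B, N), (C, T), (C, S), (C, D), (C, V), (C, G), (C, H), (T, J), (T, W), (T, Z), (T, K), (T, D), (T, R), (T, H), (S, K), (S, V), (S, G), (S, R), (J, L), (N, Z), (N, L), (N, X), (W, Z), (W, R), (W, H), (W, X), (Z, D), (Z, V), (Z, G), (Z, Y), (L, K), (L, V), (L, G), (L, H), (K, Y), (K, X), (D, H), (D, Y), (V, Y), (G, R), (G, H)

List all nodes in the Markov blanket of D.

{C, G, H, K, L, T, V, W, Y, Z}

By definition, MB(D) is built from D's parents, D's children, and the co-parents of D.
Parents of D: C, T, Z.
D's children: H, Y.
Parents of each child, excluding D:
  parents(H) \ {D} = {C, G, L, T, W}.
  Y also has parents K, V, Z.
MB(D) = {C, G, H, K, L, T, V, W, Y, Z}.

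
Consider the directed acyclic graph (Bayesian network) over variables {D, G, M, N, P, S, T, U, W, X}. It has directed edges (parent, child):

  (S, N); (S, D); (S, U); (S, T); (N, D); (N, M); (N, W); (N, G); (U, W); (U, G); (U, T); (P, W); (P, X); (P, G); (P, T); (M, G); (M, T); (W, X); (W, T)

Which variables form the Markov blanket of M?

Pa(M) = {N}.
M has children G, T.
Parents of each child, excluding M:
  G: N, P, U
  T: P, S, U, W
Union: {N} ∪ {G, T} ∪ {N, P, S, U, W} = {G, N, P, S, T, U, W}.

{G, N, P, S, T, U, W}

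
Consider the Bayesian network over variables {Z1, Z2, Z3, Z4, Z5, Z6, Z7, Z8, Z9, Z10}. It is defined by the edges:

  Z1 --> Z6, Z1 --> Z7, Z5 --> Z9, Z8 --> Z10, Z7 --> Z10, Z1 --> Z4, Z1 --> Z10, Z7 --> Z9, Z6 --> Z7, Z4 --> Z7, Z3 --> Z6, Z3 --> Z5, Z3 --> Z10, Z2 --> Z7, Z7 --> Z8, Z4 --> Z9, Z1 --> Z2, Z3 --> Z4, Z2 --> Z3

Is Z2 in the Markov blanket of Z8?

Recall MB(v) = parents ∪ children ∪ spouses, where spouses are the other parents of v's children.
Parents of Z8: Z7.
Ch(Z8) = {Z10}.
Parents of each child, excluding Z8:
  parents(Z10) \ {Z8} = {Z1, Z3, Z7}.
MB(Z8) = {Z1, Z3, Z7, Z10}; Z2 is not in this set.

No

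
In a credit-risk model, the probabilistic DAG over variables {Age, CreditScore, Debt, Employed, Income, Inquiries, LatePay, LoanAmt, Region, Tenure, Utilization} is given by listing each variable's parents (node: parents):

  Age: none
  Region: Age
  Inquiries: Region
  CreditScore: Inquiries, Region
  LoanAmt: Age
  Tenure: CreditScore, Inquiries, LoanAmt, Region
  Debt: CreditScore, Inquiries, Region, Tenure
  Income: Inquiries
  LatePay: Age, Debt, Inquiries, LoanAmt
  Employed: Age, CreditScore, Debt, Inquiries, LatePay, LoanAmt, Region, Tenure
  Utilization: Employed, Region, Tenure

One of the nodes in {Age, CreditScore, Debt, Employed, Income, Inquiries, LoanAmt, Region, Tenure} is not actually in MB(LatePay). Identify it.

Income

LatePay's parents: Age, Debt, Inquiries, LoanAmt.
Children of LatePay: Employed.
Other parents of LatePay's children:
  Employed's other parents are Age, CreditScore, Debt, Inquiries, LoanAmt, Region, Tenure.
MB(LatePay) = {Age, CreditScore, Debt, Employed, Inquiries, LoanAmt, Region, Tenure}.
Income is neither a parent, child, nor co-parent of LatePay, so it does not belong.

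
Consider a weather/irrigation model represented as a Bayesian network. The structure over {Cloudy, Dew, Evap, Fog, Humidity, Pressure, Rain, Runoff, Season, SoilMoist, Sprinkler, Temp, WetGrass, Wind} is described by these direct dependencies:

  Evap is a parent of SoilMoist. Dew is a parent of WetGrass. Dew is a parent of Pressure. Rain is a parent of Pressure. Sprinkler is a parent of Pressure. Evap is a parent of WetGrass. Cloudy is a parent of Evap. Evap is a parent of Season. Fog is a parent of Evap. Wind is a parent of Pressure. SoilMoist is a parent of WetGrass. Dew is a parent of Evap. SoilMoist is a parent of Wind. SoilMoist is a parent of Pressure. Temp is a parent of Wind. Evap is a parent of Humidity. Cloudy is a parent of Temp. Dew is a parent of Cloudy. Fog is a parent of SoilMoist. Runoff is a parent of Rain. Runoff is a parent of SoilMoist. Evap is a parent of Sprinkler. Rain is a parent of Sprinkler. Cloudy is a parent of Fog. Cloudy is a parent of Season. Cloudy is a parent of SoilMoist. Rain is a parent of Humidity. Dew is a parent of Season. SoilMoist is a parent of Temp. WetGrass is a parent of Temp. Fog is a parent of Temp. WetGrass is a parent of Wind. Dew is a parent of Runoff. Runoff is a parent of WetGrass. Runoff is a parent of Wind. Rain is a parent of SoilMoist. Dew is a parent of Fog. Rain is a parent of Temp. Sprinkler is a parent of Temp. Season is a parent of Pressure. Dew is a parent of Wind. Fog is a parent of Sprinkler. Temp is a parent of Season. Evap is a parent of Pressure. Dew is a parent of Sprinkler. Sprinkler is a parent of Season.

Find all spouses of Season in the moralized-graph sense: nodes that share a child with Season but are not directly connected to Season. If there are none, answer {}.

{Rain, SoilMoist, Wind}

Children of Season: Pressure.
  Pressure's other parents are Dew, Evap, Rain, SoilMoist, Sprinkler, Wind.
Excluding nodes already adjacent to Season (Cloudy, Dew, Evap, Pressure, Sprinkler, Temp), the co-parent-only contribution is {Rain, SoilMoist, Wind}.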